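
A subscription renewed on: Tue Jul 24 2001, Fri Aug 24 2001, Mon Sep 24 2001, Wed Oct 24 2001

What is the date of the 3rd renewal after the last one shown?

Gaps: 31, 31, 30 days — not constant. Every event is on the 24th of the month.
Pattern: the 24th of each month.
Next: November 2001 → Sat Nov 24 2001.
December 2001: Mon Dec 24 2001.
Next: January 2002 → Thu Jan 24 2002.

Thu Jan 24 2002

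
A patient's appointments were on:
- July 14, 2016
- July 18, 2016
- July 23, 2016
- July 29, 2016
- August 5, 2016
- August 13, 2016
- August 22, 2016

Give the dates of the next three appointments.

September 1, 2016; September 12, 2016; September 24, 2016

Intervals are 4, 5, 6, 7, 8, 9 days — an arithmetic progression with common difference 1.
Next gap: 10 days. August 22, 2016 + 10 days = September 1, 2016.
Next gap: 11 days. September 1, 2016 + 11 days = September 12, 2016.
Next gap: 12 days. September 12, 2016 + 12 days = September 24, 2016.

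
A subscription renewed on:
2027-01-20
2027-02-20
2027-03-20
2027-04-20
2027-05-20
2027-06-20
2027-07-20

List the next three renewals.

Gaps: 31, 28, 31, 30, 31, 30 days — not constant. Every event is on the 20th of the month.
Pattern: the 20th of each month.
August 2027: 2027-08-20.
Next: September 2027 → 2027-09-20.
Next: October 2027 → 2027-10-20.

2027-08-20, 2027-09-20, 2027-10-20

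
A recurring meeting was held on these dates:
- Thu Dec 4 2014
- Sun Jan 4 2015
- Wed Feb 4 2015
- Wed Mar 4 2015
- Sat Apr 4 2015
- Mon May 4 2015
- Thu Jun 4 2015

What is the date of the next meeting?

Each date is the 4th; the gaps (31, 31, 28, 31, 30, 31) track the month lengths.
The rule is the 4th of each month.
July 2015: Sat Jul 4 2015.

Sat Jul 4 2015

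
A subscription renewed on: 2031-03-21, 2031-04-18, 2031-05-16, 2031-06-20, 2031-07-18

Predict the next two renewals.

Gaps: 28, 28, 35, 28 days — a mix of 28 and 35. Every date is a Friday.
Each is the 3rd Friday of its month.
3rd Friday of August 2031: 2031-08-15.
September 2031 — 3rd Friday is 2031-09-19.

2031-08-15, 2031-09-19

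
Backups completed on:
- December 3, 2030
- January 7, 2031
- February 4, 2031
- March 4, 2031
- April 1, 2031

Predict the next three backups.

May 6, 2031; June 3, 2031; July 1, 2031

All dates are Tuesdays, 35, 28, 28, 28 days apart.
Specifically, the 1st Tuesday of each month.
1st Tuesday of May 2031: May 6, 2031.
1st Tuesday of June 2031: June 3, 2031.
July 2031 — 1st Tuesday is July 1, 2031.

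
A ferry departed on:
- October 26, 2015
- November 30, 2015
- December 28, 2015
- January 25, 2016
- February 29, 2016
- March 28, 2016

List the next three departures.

April 25, 2016; May 30, 2016; June 27, 2016

Every date is a Monday; gaps 35, 28, 28, 35, 28 days.
Each is the last Monday of its month (at least one falls on the 29th or later, ruling out '4th Monday').
Last Monday of April 2016: April 25, 2016.
Last Monday of May 2016: May 30, 2016.
Last Monday of June 2016: June 27, 2016.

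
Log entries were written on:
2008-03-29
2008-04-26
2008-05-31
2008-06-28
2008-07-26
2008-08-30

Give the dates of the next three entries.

These are Saturdays with 28, 35, 28, 28, 35-day gaps.
Each is the final Saturday of its month — 2008-03-29 is past the 28th, so '4th Saturday' doesn't fit.
September 2008 ends with Saturday 2008-09-27.
October 2008 ends with Saturday 2008-10-25.
November 2008 ends with Saturday 2008-11-29.

2008-09-27, 2008-10-25, 2008-11-29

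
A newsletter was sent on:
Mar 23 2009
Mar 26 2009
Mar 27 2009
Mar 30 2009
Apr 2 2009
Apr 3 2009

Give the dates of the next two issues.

Apr 6 2009, Apr 9 2009

Gaps: 3, 1, 3, 3, 1 days — not constant, but cyclic with period 3.
The events fall on every Monday, Thursday and Friday.
Next Monday: Apr 6 2009.
The following Thursday is Apr 9 2009.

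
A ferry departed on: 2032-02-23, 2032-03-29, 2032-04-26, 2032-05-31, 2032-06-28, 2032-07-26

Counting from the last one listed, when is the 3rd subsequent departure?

These are Mondays with 35, 28, 35, 28, 28-day gaps.
Each is the final Monday of its month — 2032-03-29 is past the 28th, so '4th Monday' doesn't fit.
Last Monday of August 2032: 2032-08-30.
September 2032 ends with Monday 2032-09-27.
Last Monday of October 2032: 2032-10-25.

2032-10-25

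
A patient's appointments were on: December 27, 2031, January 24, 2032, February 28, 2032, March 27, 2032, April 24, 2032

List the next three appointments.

May 22, 2032; June 26, 2032; July 24, 2032

These are Saturdays at 28- or 35-day spacing (28, 35, 28, 28).
The pattern: 4th Saturday of the month.
4th Saturday of May 2032: May 22, 2032.
4th Saturday of June 2032: June 26, 2032.
4th Saturday of July 2032: July 24, 2032.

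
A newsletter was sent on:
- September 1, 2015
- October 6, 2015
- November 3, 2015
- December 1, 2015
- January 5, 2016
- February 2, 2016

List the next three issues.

March 1, 2016; April 5, 2016; May 3, 2016

Gaps: 35, 28, 28, 35, 28 days — a mix of 28 and 35. Every date is a Tuesday.
Each is the 1st Tuesday of its month.
1st Tuesday of March 2016: March 1, 2016.
1st Tuesday of April 2016: April 5, 2016.
1st Tuesday of May 2016: May 3, 2016.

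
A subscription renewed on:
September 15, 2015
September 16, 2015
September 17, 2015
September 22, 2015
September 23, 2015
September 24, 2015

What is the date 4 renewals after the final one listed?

October 6, 2015

The gap pattern 1, 1, 5, 1, 1 repeats every 3 events.
These are the Tuesdays, Wednesdays and Thursdays of each week.
The following Tuesday is September 29, 2015.
Next Wednesday: September 30, 2015.
The following Thursday is October 1, 2015.
The following Tuesday is October 6, 2015.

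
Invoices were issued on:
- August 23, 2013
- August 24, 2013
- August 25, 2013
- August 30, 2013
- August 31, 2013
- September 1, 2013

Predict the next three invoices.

Gaps: 1, 1, 5, 1, 1 days — not constant, but cyclic with period 3.
The events fall on every Friday, Saturday and Sunday.
The following Friday is September 6, 2013.
The following Saturday is September 7, 2013.
The following Sunday is September 8, 2013.

September 6, 2013; September 7, 2013; September 8, 2013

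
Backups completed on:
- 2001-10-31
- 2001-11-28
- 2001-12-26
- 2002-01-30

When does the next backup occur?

2002-02-27

All Wednesdays; the gaps (28, 28, 35) vary with month length.
This is the last Wednesday of each month.
February 2002 ends with Wednesday 2002-02-27.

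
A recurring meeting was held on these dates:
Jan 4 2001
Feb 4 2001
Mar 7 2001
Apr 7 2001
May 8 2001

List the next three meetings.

Gaps between consecutive events: 31, 31, 31, 31 days — a constant 31-day interval.
May 8 2001 + 31 days = Jun 8 2001.
Jun 8 2001 + 31 days = Jul 9 2001.
Jul 9 2001 + 31 days = Aug 9 2001.

Jun 8 2001, Jul 9 2001, Aug 9 2001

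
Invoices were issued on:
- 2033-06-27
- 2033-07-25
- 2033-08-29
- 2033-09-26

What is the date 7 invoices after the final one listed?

2034-04-24

Every date is a Monday; gaps 28, 35, 28 days.
Each is the last Monday of its month (at least one falls on the 29th or later, ruling out '4th Monday').
Last Monday of October 2033: 2033-10-31.
Last Monday of November 2033: 2033-11-28.
Last Monday of December 2033: 2033-12-26.
January 2034 ends with Monday 2034-01-30.
Last Monday of February 2034: 2034-02-27.
March 2034 ends with Monday 2034-03-27.
Last Monday of April 2034: 2034-04-24.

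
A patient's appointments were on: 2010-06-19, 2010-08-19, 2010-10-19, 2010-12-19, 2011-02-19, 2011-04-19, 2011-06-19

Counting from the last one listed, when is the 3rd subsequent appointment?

2011-12-19

The day-of-month is always 19 (61, 61, 61, 62, 59, 61 days between events).
So this recurs on the 19th of every 2 months.
Next: August 2011 → 2011-08-19.
Next: October 2011 → 2011-10-19.
December 2011: 2011-12-19.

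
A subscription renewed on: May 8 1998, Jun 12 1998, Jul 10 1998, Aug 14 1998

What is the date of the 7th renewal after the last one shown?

These are Fridays at 28- or 35-day spacing (35, 28, 35).
The pattern: 2nd Friday of the month.
2nd Friday of September 1998: Sep 11 1998.
2nd Friday of October 1998: Oct 9 1998.
2nd Friday of November 1998: Nov 13 1998.
December 1998 — 2nd Friday is Dec 11 1998.
2nd Friday of January 1999: Jan 8 1999.
February 1999 — 2nd Friday is Feb 12 1999.
2nd Friday of March 1999: Mar 12 1999.

Mar 12 1999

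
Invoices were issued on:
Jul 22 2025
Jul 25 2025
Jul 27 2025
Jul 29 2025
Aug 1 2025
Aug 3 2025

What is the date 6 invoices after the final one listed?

Aug 17 2025

Gaps: 3, 2, 2, 3, 2 days — not constant, but cyclic with period 3.
The events fall on every Tuesday, Friday and Sunday.
Next Tuesday: Aug 5 2025.
The following Friday is Aug 8 2025.
Next Sunday: Aug 10 2025.
The following Tuesday is Aug 12 2025.
The following Friday is Aug 15 2025.
Next Sunday: Aug 17 2025.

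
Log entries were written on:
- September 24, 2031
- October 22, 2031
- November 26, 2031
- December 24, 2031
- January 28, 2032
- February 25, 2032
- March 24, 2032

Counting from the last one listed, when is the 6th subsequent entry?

These are Wednesdays at 28- or 35-day spacing (28, 35, 28, 35, 28, 28).
The pattern: 4th Wednesday of the month.
April 2032 — 4th Wednesday is April 28, 2032.
May 2032 — 4th Wednesday is May 26, 2032.
4th Wednesday of June 2032: June 23, 2032.
4th Wednesday of July 2032: July 28, 2032.
August 2032 — 4th Wednesday is August 25, 2032.
4th Wednesday of September 2032: September 22, 2032.

September 22, 2032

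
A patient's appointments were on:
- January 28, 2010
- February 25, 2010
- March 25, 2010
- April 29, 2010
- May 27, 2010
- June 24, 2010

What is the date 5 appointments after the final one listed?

November 25, 2010

All Thursdays; the gaps (28, 28, 35, 28, 28) vary with month length.
This is the last Thursday of each month.
July 2010 ends with Thursday July 29, 2010.
Last Thursday of August 2010: August 26, 2010.
September 2010 ends with Thursday September 30, 2010.
Last Thursday of October 2010: October 28, 2010.
Last Thursday of November 2010: November 25, 2010.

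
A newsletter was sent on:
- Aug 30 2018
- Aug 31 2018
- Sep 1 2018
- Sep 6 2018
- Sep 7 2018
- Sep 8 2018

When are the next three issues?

Gaps: 1, 1, 5, 1, 1 days — not constant, but cyclic with period 3.
The events fall on every Thursday, Friday and Saturday.
Next Thursday: Sep 13 2018.
The following Friday is Sep 14 2018.
Next Saturday: Sep 15 2018.

Sep 13 2018, Sep 14 2018, Sep 15 2018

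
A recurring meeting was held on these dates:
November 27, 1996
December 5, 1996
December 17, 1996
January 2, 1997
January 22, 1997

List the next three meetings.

February 15, 1997; March 15, 1997; April 16, 1997

Gaps: 8, 12, 16, 20 days — each gap is 4 larger than the previous one.
Next gap: 24 days. January 22, 1997 + 24 days = February 15, 1997.
Next gap: 28 days. February 15, 1997 + 28 days = March 15, 1997.
Next gap: 32 days. March 15, 1997 + 32 days = April 16, 1997.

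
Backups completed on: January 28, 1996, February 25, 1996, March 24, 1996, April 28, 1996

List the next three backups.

Gaps: 28, 28, 35 days — a mix of 28 and 35. Every date is a Sunday.
Each is the 4th Sunday of its month.
4th Sunday of May 1996: May 26, 1996.
4th Sunday of June 1996: June 23, 1996.
4th Sunday of July 1996: July 28, 1996.

May 26, 1996; June 23, 1996; July 28, 1996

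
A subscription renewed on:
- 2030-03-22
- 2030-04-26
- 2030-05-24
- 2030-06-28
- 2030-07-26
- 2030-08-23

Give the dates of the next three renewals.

Gaps: 35, 28, 35, 28, 28 days — a mix of 28 and 35. Every date is a Friday.
Each is the 4th Friday of its month.
4th Friday of September 2030: 2030-09-27.
October 2030 — 4th Friday is 2030-10-25.
4th Friday of November 2030: 2030-11-22.

2030-09-27, 2030-10-25, 2030-11-22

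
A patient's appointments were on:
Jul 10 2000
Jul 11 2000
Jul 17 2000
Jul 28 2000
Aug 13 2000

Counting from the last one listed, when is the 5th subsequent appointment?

Jan 15 2001

The spacing grows by 5 each time: 1, 6, 11, 16 days.
Next gap: 21 days. Aug 13 2000 + 21 days = Sep 3 2000.
Next gap: 26 days. Sep 3 2000 + 26 days = Sep 29 2000.
Next gap: 31 days. Sep 29 2000 + 31 days = Oct 30 2000.
Next gap: 36 days. Oct 30 2000 + 36 days = Dec 5 2000.
Next gap: 41 days. Dec 5 2000 + 41 days = Jan 15 2001.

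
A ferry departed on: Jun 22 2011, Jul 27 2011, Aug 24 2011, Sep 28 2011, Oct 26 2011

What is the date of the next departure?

Gaps: 35, 28, 35, 28 days — a mix of 28 and 35. Every date is a Wednesday.
Each is the 4th Wednesday of its month.
4th Wednesday of November 2011: Nov 23 2011.

Nov 23 2011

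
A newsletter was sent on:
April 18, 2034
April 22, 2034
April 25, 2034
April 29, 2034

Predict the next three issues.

Every event lands on a Tuesday or Saturday (gaps cycle 4, 3, 4).
So the schedule is: every Tuesday and Saturday.
Next Tuesday: May 2, 2034.
The following Saturday is May 6, 2034.
The following Tuesday is May 9, 2034.

May 2, 2034; May 6, 2034; May 9, 2034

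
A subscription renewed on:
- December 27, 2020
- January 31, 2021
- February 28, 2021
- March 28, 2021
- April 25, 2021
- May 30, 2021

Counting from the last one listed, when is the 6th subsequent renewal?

All Sundays; the gaps (35, 28, 28, 28, 35) vary with month length.
This is the last Sunday of each month.
Last Sunday of June 2021: June 27, 2021.
July 2021 ends with Sunday July 25, 2021.
August 2021 ends with Sunday August 29, 2021.
September 2021 ends with Sunday September 26, 2021.
Last Sunday of October 2021: October 31, 2021.
Last Sunday of November 2021: November 28, 2021.

November 28, 2021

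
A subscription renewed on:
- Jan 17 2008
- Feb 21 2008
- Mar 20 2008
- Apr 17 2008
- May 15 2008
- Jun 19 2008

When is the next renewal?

These are Thursdays at 28- or 35-day spacing (35, 28, 28, 28, 35).
The pattern: 3rd Thursday of the month.
July 2008 — 3rd Thursday is Jul 17 2008.

Jul 17 2008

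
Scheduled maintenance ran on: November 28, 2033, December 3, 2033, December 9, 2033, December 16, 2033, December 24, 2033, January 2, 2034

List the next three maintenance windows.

January 12, 2034; January 23, 2034; February 4, 2034

Gaps: 5, 6, 7, 8, 9 days — each gap is 1 larger than the previous one.
Next gap: 10 days. January 2, 2034 + 10 days = January 12, 2034.
Next gap: 11 days. January 12, 2034 + 11 days = January 23, 2034.
Next gap: 12 days. January 23, 2034 + 12 days = February 4, 2034.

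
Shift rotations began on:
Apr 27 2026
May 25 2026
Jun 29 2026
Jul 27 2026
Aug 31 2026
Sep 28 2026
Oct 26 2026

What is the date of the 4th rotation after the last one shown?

Every date is a Monday; gaps 28, 35, 28, 35, 28, 28 days.
Each is the last Monday of its month (at least one falls on the 29th or later, ruling out '4th Monday').
November 2026 ends with Monday Nov 30 2026.
December 2026 ends with Monday Dec 28 2026.
Last Monday of January 2027: Jan 25 2027.
February 2027 ends with Monday Feb 22 2027.

Feb 22 2027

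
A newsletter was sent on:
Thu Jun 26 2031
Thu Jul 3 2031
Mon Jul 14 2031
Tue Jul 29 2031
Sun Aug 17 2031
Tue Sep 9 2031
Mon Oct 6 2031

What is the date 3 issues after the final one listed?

Mon Jan 19 2032

Gaps: 7, 11, 15, 19, 23, 27 days — each gap is 4 larger than the previous one.
Next gap: 31 days. Mon Oct 6 2031 + 31 days = Thu Nov 6 2031.
Next gap: 35 days. Thu Nov 6 2031 + 35 days = Thu Dec 11 2031.
Next gap: 39 days. Thu Dec 11 2031 + 39 days = Mon Jan 19 2032.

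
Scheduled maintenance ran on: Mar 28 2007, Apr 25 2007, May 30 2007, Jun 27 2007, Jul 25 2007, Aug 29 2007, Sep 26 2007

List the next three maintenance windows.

Oct 31 2007, Nov 28 2007, Dec 26 2007

Every date is a Wednesday; gaps 28, 35, 28, 28, 35, 28 days.
Each is the last Wednesday of its month (at least one falls on the 29th or later, ruling out '4th Wednesday').
October 2007 ends with Wednesday Oct 31 2007.
Last Wednesday of November 2007: Nov 28 2007.
December 2007 ends with Wednesday Dec 26 2007.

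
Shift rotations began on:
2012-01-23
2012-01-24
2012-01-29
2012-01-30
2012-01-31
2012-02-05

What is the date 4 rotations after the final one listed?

2012-02-13

The gap pattern 1, 5, 1, 1, 5 repeats every 3 events.
These are the Mondays, Tuesdays and Sundays of each week.
The following Monday is 2012-02-06.
Next Tuesday: 2012-02-07.
Next Sunday: 2012-02-12.
The following Monday is 2012-02-13.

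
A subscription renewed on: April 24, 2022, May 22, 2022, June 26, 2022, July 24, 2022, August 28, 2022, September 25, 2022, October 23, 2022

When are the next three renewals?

November 27, 2022; December 25, 2022; January 22, 2023

These are Sundays at 28- or 35-day spacing (28, 35, 28, 35, 28, 28).
The pattern: 4th Sunday of the month.
4th Sunday of November 2022: November 27, 2022.
4th Sunday of December 2022: December 25, 2022.
4th Sunday of January 2023: January 22, 2023.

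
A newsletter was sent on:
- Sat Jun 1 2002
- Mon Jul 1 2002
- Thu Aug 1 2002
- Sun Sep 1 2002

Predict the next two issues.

Each date is the 1st; the gaps (30, 31, 31) track the month lengths.
The rule is the 1st of each month.
Next: October 2002 → Tue Oct 1 2002.
Next: November 2002 → Fri Nov 1 2002.

Tue Oct 1 2002, Fri Nov 1 2002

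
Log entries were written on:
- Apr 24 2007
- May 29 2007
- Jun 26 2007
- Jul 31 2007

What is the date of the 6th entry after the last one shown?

Jan 29 2008

Every date is a Tuesday; gaps 35, 28, 35 days.
Each is the last Tuesday of its month (at least one falls on the 29th or later, ruling out '4th Tuesday').
August 2007 ends with Tuesday Aug 28 2007.
Last Tuesday of September 2007: Sep 25 2007.
October 2007 ends with Tuesday Oct 30 2007.
November 2007 ends with Tuesday Nov 27 2007.
December 2007 ends with Tuesday Dec 25 2007.
January 2008 ends with Tuesday Jan 29 2008.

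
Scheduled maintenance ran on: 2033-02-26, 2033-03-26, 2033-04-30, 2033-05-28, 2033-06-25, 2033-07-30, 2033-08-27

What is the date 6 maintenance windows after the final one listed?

2034-02-25

These are Saturdays with 28, 35, 28, 28, 35, 28-day gaps.
Each is the final Saturday of its month — 2033-04-30 is past the 28th, so '4th Saturday' doesn't fit.
September 2033 ends with Saturday 2033-09-24.
October 2033 ends with Saturday 2033-10-29.
November 2033 ends with Saturday 2033-11-26.
Last Saturday of December 2033: 2033-12-31.
Last Saturday of January 2034: 2034-01-28.
February 2034 ends with Saturday 2034-02-25.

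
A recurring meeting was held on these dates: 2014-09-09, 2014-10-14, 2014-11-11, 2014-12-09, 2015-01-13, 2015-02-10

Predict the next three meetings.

Gaps: 35, 28, 28, 35, 28 days — a mix of 28 and 35. Every date is a Tuesday.
Each is the 2nd Tuesday of its month.
March 2015 — 2nd Tuesday is 2015-03-10.
2nd Tuesday of April 2015: 2015-04-14.
2nd Tuesday of May 2015: 2015-05-12.

2015-03-10, 2015-04-14, 2015-05-12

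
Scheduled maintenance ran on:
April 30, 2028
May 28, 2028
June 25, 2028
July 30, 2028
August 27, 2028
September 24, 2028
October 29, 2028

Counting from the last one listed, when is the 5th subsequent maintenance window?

March 25, 2029

All Sundays; the gaps (28, 28, 35, 28, 28, 35) vary with month length.
This is the last Sunday of each month.
Last Sunday of November 2028: November 26, 2028.
December 2028 ends with Sunday December 31, 2028.
Last Sunday of January 2029: January 28, 2029.
Last Sunday of February 2029: February 25, 2029.
March 2029 ends with Sunday March 25, 2029.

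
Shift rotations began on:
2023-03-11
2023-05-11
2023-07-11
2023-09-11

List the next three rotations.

The day-of-month is always 11 (61, 61, 62 days between events).
So this recurs on the 11th of every 2 months.
November 2023: 2023-11-11.
Next: January 2024 → 2024-01-11.
March 2024: 2024-03-11.

2023-11-11, 2024-01-11, 2024-03-11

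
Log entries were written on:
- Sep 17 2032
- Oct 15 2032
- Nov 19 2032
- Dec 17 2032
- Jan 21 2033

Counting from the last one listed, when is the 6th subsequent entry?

These are Fridays at 28- or 35-day spacing (28, 35, 28, 35).
The pattern: 3rd Friday of the month.
3rd Friday of February 2033: Feb 18 2033.
March 2033 — 3rd Friday is Mar 18 2033.
3rd Friday of April 2033: Apr 15 2033.
3rd Friday of May 2033: May 20 2033.
June 2033 — 3rd Friday is Jun 17 2033.
3rd Friday of July 2033: Jul 15 2033.

Jul 15 2033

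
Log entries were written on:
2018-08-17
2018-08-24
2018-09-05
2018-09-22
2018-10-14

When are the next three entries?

Gaps: 7, 12, 17, 22 days — each gap is 5 larger than the previous one.
Next gap: 27 days. 2018-10-14 + 27 days = 2018-11-10.
Next gap: 32 days. 2018-11-10 + 32 days = 2018-12-12.
Next gap: 37 days. 2018-12-12 + 37 days = 2019-01-18.

2018-11-10, 2018-12-12, 2019-01-18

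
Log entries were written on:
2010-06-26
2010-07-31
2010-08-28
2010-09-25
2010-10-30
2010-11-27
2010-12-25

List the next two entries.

2011-01-29, 2011-02-26

Every date is a Saturday; gaps 35, 28, 28, 35, 28, 28 days.
Each is the last Saturday of its month (at least one falls on the 29th or later, ruling out '4th Saturday').
Last Saturday of January 2011: 2011-01-29.
February 2011 ends with Saturday 2011-02-26.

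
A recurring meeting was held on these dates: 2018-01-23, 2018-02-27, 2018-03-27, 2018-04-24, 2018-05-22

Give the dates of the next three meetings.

These are Tuesdays at 28- or 35-day spacing (35, 28, 28, 28).
The pattern: 4th Tuesday of the month.
June 2018 — 4th Tuesday is 2018-06-26.
July 2018 — 4th Tuesday is 2018-07-24.
4th Tuesday of August 2018: 2018-08-28.

2018-06-26, 2018-07-24, 2018-08-28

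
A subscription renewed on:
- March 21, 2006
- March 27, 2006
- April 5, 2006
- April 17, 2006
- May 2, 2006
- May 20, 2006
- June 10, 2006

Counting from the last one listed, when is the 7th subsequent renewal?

The spacing grows by 3 each time: 6, 9, 12, 15, 18, 21 days.
Next gap: 24 days. June 10, 2006 + 24 days = July 4, 2006.
Next gap: 27 days. July 4, 2006 + 27 days = July 31, 2006.
Next gap: 30 days. July 31, 2006 + 30 days = August 30, 2006.
Next gap: 33 days. August 30, 2006 + 33 days = October 2, 2006.
Next gap: 36 days. October 2, 2006 + 36 days = November 7, 2006.
Next gap: 39 days. November 7, 2006 + 39 days = December 16, 2006.
Next gap: 42 days. December 16, 2006 + 42 days = January 27, 2007.

January 27, 2007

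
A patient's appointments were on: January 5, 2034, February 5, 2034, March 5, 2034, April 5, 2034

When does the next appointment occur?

Gaps: 31, 28, 31 days — not constant. Every event is on the 5th of the month.
Pattern: the 5th of each month.
May 2034: May 5, 2034.

May 5, 2034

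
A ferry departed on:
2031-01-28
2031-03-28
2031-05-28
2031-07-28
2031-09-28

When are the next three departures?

2031-11-28, 2032-01-28, 2032-03-28

Each date is the 28th; the gaps (59, 61, 61, 62) track the month lengths.
The rule is the 28th of every 2 months.
Next: November 2031 → 2031-11-28.
Next: January 2032 → 2032-01-28.
March 2032: 2032-03-28.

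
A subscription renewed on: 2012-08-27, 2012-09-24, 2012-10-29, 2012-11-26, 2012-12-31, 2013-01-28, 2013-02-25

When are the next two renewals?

2013-03-25, 2013-04-29

These are Mondays with 28, 35, 28, 35, 28, 28-day gaps.
Each is the final Monday of its month — 2012-10-29 is past the 28th, so '4th Monday' doesn't fit.
March 2013 ends with Monday 2013-03-25.
Last Monday of April 2013: 2013-04-29.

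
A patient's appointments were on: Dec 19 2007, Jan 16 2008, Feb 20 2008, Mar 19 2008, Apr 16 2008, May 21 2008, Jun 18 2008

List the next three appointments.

Jul 16 2008, Aug 20 2008, Sep 17 2008

Gaps: 28, 35, 28, 28, 35, 28 days — a mix of 28 and 35. Every date is a Wednesday.
Each is the 3rd Wednesday of its month.
July 2008 — 3rd Wednesday is Jul 16 2008.
August 2008 — 3rd Wednesday is Aug 20 2008.
September 2008 — 3rd Wednesday is Sep 17 2008.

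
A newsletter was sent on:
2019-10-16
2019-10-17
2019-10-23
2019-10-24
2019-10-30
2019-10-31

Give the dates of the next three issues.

Gaps: 1, 6, 1, 6, 1 days — not constant, but cyclic with period 2.
The events fall on every Wednesday and Thursday.
Next Wednesday: 2019-11-06.
Next Thursday: 2019-11-07.
Next Wednesday: 2019-11-13.

2019-11-06, 2019-11-07, 2019-11-13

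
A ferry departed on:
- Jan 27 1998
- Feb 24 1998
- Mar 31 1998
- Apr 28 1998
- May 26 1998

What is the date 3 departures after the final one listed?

Aug 25 1998

These are Tuesdays with 28, 35, 28, 28-day gaps.
Each is the final Tuesday of its month — Mar 31 1998 is past the 28th, so '4th Tuesday' doesn't fit.
June 1998 ends with Tuesday Jun 30 1998.
July 1998 ends with Tuesday Jul 28 1998.
Last Tuesday of August 1998: Aug 25 1998.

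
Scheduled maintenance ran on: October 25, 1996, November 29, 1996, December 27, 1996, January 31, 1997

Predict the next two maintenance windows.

February 28, 1997; March 28, 1997

Every date is a Friday; gaps 35, 28, 35 days.
Each is the last Friday of its month (at least one falls on the 29th or later, ruling out '4th Friday').
February 1997 ends with Friday February 28, 1997.
Last Friday of March 1997: March 28, 1997.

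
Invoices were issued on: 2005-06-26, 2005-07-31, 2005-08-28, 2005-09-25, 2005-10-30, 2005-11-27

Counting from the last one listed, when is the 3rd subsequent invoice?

All Sundays; the gaps (35, 28, 28, 35, 28) vary with month length.
This is the last Sunday of each month.
Last Sunday of December 2005: 2005-12-25.
Last Sunday of January 2006: 2006-01-29.
Last Sunday of February 2006: 2006-02-26.

2006-02-26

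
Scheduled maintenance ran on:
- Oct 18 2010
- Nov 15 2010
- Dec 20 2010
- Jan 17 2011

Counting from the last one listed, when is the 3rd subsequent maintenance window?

Gaps: 28, 35, 28 days — a mix of 28 and 35. Every date is a Monday.
Each is the 3rd Monday of its month.
February 2011 — 3rd Monday is Feb 21 2011.
March 2011 — 3rd Monday is Mar 21 2011.
April 2011 — 3rd Monday is Apr 18 2011.

Apr 18 2011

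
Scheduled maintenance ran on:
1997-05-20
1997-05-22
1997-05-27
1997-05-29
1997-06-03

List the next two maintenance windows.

1997-06-05, 1997-06-10

Every event lands on a Tuesday or Thursday (gaps cycle 2, 5, 2, 5).
So the schedule is: every Tuesday and Thursday.
Next Thursday: 1997-06-05.
The following Tuesday is 1997-06-10.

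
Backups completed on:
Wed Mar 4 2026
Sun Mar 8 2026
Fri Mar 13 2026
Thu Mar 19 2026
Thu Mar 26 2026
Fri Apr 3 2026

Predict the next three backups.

Gaps: 4, 5, 6, 7, 8 days — each gap is 1 larger than the previous one.
Next gap: 9 days. Fri Apr 3 2026 + 9 days = Sun Apr 12 2026.
Next gap: 10 days. Sun Apr 12 2026 + 10 days = Wed Apr 22 2026.
Next gap: 11 days. Wed Apr 22 2026 + 11 days = Sun May 3 2026.

Sun Apr 12 2026, Wed Apr 22 2026, Sun May 3 2026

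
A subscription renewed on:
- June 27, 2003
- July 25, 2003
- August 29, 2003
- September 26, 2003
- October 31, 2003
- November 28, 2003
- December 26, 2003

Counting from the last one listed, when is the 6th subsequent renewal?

These are Fridays with 28, 35, 28, 35, 28, 28-day gaps.
Each is the final Friday of its month — August 29, 2003 is past the 28th, so '4th Friday' doesn't fit.
January 2004 ends with Friday January 30, 2004.
Last Friday of February 2004: February 27, 2004.
Last Friday of March 2004: March 26, 2004.
Last Friday of April 2004: April 30, 2004.
Last Friday of May 2004: May 28, 2004.
Last Friday of June 2004: June 25, 2004.

June 25, 2004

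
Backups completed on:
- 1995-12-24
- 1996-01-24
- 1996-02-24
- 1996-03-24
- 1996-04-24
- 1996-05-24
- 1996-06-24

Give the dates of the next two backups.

Each date is the 24th; the gaps (31, 31, 29, 31, 30, 31) track the month lengths.
The rule is the 24th of each month.
Next: July 1996 → 1996-07-24.
Next: August 1996 → 1996-08-24.

1996-07-24, 1996-08-24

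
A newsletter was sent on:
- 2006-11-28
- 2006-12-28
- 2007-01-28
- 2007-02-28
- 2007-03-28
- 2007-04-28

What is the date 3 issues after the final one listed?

Gaps: 30, 31, 31, 28, 31 days — not constant. Every event is on the 28th of the month.
Pattern: the 28th of each month.
Next: May 2007 → 2007-05-28.
June 2007: 2007-06-28.
July 2007: 2007-07-28.

2007-07-28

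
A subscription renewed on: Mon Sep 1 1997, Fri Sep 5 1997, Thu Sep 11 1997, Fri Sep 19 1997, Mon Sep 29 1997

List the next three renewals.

The spacing grows by 2 each time: 4, 6, 8, 10 days.
Next gap: 12 days. Mon Sep 29 1997 + 12 days = Sat Oct 11 1997.
Next gap: 14 days. Sat Oct 11 1997 + 14 days = Sat Oct 25 1997.
Next gap: 16 days. Sat Oct 25 1997 + 16 days = Mon Nov 10 1997.

Sat Oct 11 1997, Sat Oct 25 1997, Mon Nov 10 1997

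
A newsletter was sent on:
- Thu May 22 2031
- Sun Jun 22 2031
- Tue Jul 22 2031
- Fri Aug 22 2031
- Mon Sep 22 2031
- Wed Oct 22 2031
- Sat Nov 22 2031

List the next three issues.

Each date is the 22nd; the gaps (31, 30, 31, 31, 30, 31) track the month lengths.
The rule is the 22nd of each month.
December 2031: Mon Dec 22 2031.
Next: January 2032 → Thu Jan 22 2032.
February 2032: Sun Feb 22 2032.

Mon Dec 22 2031, Thu Jan 22 2032, Sun Feb 22 2032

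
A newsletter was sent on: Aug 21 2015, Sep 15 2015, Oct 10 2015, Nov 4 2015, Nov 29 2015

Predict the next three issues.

Dec 24 2015, Jan 18 2016, Feb 12 2016

Gaps between consecutive events: 25, 25, 25, 25 days — a constant 25-day interval.
Nov 29 2015 + 25 days = Dec 24 2015.
Dec 24 2015 + 25 days = Jan 18 2016.
Jan 18 2016 + 25 days = Feb 12 2016.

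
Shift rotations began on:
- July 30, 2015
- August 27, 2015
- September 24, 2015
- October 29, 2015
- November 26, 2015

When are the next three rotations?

December 31, 2015; January 28, 2016; February 25, 2016

All Thursdays; the gaps (28, 28, 35, 28) vary with month length.
This is the last Thursday of each month.
Last Thursday of December 2015: December 31, 2015.
Last Thursday of January 2016: January 28, 2016.
Last Thursday of February 2016: February 25, 2016.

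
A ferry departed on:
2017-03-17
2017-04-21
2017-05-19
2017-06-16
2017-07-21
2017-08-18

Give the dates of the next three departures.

Gaps: 35, 28, 28, 35, 28 days — a mix of 28 and 35. Every date is a Friday.
Each is the 3rd Friday of its month.
September 2017 — 3rd Friday is 2017-09-15.
October 2017 — 3rd Friday is 2017-10-20.
November 2017 — 3rd Friday is 2017-11-17.

2017-09-15, 2017-10-20, 2017-11-17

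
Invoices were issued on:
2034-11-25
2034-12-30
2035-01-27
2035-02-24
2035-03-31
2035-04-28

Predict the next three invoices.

2035-05-26, 2035-06-30, 2035-07-28

All Saturdays; the gaps (35, 28, 28, 35, 28) vary with month length.
This is the last Saturday of each month.
May 2035 ends with Saturday 2035-05-26.
June 2035 ends with Saturday 2035-06-30.
July 2035 ends with Saturday 2035-07-28.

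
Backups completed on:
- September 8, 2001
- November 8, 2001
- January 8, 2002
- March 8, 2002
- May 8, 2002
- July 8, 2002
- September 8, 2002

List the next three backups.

Gaps: 61, 61, 59, 61, 61, 62 days — not constant. Every event is on the 8th of the month.
Pattern: the 8th of every 2 months.
November 2002: November 8, 2002.
January 2003: January 8, 2003.
March 2003: March 8, 2003.

November 8, 2002; January 8, 2003; March 8, 2003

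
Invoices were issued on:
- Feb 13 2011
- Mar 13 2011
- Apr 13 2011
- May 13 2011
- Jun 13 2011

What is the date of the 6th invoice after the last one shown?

Dec 13 2011

Each date is the 13th; the gaps (28, 31, 30, 31) track the month lengths.
The rule is the 13th of each month.
Next: July 2011 → Jul 13 2011.
Next: August 2011 → Aug 13 2011.
September 2011: Sep 13 2011.
Next: October 2011 → Oct 13 2011.
November 2011: Nov 13 2011.
Next: December 2011 → Dec 13 2011.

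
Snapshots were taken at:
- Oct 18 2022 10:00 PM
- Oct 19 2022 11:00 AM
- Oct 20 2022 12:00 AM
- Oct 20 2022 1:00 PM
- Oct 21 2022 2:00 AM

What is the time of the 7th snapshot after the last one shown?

Gaps: 13, 13, 13, 13 hours — each event is 13 hours after the previous one.
Oct 21 2022 2:00 AM + 13 h = Oct 21 2022 3:00 PM.
Oct 21 2022 3:00 PM + 13 h = Oct 22 2022 4:00 AM.
Oct 22 2022 4:00 AM + 13 h = Oct 22 2022 5:00 PM.
Oct 22 2022 5:00 PM + 13 h = Oct 23 2022 6:00 AM.
Oct 23 2022 6:00 AM + 13 h = Oct 23 2022 7:00 PM.
Oct 23 2022 7:00 PM + 13 h = Oct 24 2022 8:00 AM.
Oct 24 2022 8:00 AM + 13 h = Oct 24 2022 9:00 PM.

Oct 24 2022 9:00 PM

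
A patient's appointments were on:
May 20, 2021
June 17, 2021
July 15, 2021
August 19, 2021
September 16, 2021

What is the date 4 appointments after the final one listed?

These are Thursdays at 28- or 35-day spacing (28, 28, 35, 28).
The pattern: 3rd Thursday of the month.
October 2021 — 3rd Thursday is October 21, 2021.
3rd Thursday of November 2021: November 18, 2021.
3rd Thursday of December 2021: December 16, 2021.
January 2022 — 3rd Thursday is January 20, 2022.

January 20, 2022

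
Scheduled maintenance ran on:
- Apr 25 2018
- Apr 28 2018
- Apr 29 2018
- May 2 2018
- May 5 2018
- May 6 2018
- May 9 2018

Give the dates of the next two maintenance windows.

May 12 2018, May 13 2018

The gap pattern 3, 1, 3, 3, 1, 3 repeats every 3 events.
These are the Wednesdays, Saturdays and Sundays of each week.
Next Saturday: May 12 2018.
The following Sunday is May 13 2018.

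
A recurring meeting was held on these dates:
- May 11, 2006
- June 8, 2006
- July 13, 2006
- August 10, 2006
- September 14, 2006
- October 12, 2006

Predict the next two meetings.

November 9, 2006; December 14, 2006

All dates are Thursdays, 28, 35, 28, 35, 28 days apart.
Specifically, the 2nd Thursday of each month.
November 2006 — 2nd Thursday is November 9, 2006.
2nd Thursday of December 2006: December 14, 2006.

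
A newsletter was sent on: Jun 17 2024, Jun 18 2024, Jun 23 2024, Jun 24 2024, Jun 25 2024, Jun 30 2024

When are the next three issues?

The gap pattern 1, 5, 1, 1, 5 repeats every 3 events.
These are the Mondays, Tuesdays and Sundays of each week.
The following Monday is Jul 1 2024.
The following Tuesday is Jul 2 2024.
The following Sunday is Jul 7 2024.

Jul 1 2024, Jul 2 2024, Jul 7 2024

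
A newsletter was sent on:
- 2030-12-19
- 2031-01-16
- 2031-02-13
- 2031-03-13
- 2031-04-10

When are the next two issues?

Gaps between consecutive events: 28, 28, 28, 28 days — a constant 28-day interval.
2031-04-10 + 28 days = 2031-05-08.
2031-05-08 + 28 days = 2031-06-05.

2031-05-08, 2031-06-05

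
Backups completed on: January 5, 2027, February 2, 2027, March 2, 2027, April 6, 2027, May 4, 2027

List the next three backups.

These are Tuesdays at 28- or 35-day spacing (28, 28, 35, 28).
The pattern: 1st Tuesday of the month.
1st Tuesday of June 2027: June 1, 2027.
1st Tuesday of July 2027: July 6, 2027.
August 2027 — 1st Tuesday is August 3, 2027.

June 1, 2027; July 6, 2027; August 3, 2027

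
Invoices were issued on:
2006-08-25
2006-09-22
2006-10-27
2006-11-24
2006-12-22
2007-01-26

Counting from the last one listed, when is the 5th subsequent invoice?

2007-06-22

All dates are Fridays, 28, 35, 28, 28, 35 days apart.
Specifically, the 4th Friday of each month.
February 2007 — 4th Friday is 2007-02-23.
March 2007 — 4th Friday is 2007-03-23.
4th Friday of April 2007: 2007-04-27.
4th Friday of May 2007: 2007-05-25.
4th Friday of June 2007: 2007-06-22.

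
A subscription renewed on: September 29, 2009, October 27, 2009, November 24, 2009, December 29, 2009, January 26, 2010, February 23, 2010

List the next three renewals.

March 30, 2010; April 27, 2010; May 25, 2010

Every date is a Tuesday; gaps 28, 28, 35, 28, 28 days.
Each is the last Tuesday of its month (at least one falls on the 29th or later, ruling out '4th Tuesday').
Last Tuesday of March 2010: March 30, 2010.
April 2010 ends with Tuesday April 27, 2010.
Last Tuesday of May 2010: May 25, 2010.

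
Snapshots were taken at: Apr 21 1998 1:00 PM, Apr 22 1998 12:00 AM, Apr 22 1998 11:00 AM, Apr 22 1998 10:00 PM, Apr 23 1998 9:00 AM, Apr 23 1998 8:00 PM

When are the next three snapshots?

The interval is a steady 11 hours (11, 11, 11, 11, 11).
Apr 23 1998 8:00 PM + 11 h = Apr 24 1998 7:00 AM.
Apr 24 1998 7:00 AM + 11 h = Apr 24 1998 6:00 PM.
Apr 24 1998 6:00 PM + 11 h = Apr 25 1998 5:00 AM.

Apr 24 1998 7:00 AM, Apr 24 1998 6:00 PM, Apr 25 1998 5:00 AM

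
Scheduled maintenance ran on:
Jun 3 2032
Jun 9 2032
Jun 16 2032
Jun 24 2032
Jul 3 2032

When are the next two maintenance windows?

The spacing grows by 1 each time: 6, 7, 8, 9 days.
Next gap: 10 days. Jul 3 2032 + 10 days = Jul 13 2032.
Next gap: 11 days. Jul 13 2032 + 11 days = Jul 24 2032.

Jul 13 2032, Jul 24 2032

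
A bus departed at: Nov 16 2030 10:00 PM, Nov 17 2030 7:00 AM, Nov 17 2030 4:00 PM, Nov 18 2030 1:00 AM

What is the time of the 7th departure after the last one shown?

The interval is a steady 9 hours (9, 9, 9).
Nov 18 2030 1:00 AM + 9 h = Nov 18 2030 10:00 AM.
Nov 18 2030 10:00 AM + 9 h = Nov 18 2030 7:00 PM.
Nov 18 2030 7:00 PM + 9 h = Nov 19 2030 4:00 AM.
Nov 19 2030 4:00 AM + 9 h = Nov 19 2030 1:00 PM.
Nov 19 2030 1:00 PM + 9 h = Nov 19 2030 10:00 PM.
Nov 19 2030 10:00 PM + 9 h = Nov 20 2030 7:00 AM.
Nov 20 2030 7:00 AM + 9 h = Nov 20 2030 4:00 PM.

Nov 20 2030 4:00 PM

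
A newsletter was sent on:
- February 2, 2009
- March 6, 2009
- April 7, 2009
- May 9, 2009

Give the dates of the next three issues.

Every event comes 32 days after the last (32, 32, 32).
May 9, 2009 + 32 days = June 10, 2009.
June 10, 2009 + 32 days = July 12, 2009.
July 12, 2009 + 32 days = August 13, 2009.

June 10, 2009; July 12, 2009; August 13, 2009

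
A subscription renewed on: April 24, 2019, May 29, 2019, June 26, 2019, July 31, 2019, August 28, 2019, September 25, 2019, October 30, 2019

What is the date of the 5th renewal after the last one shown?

These are Wednesdays with 35, 28, 35, 28, 28, 35-day gaps.
Each is the final Wednesday of its month — May 29, 2019 is past the 28th, so '4th Wednesday' doesn't fit.
November 2019 ends with Wednesday November 27, 2019.
December 2019 ends with Wednesday December 25, 2019.
January 2020 ends with Wednesday January 29, 2020.
February 2020 ends with Wednesday February 26, 2020.
Last Wednesday of March 2020: March 25, 2020.

March 25, 2020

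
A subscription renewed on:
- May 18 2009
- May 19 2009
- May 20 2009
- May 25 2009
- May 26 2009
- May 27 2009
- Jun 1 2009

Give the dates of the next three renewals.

The gap pattern 1, 1, 5, 1, 1, 5 repeats every 3 events.
These are the Mondays, Tuesdays and Wednesdays of each week.
Next Tuesday: Jun 2 2009.
The following Wednesday is Jun 3 2009.
The following Monday is Jun 8 2009.

Jun 2 2009, Jun 3 2009, Jun 8 2009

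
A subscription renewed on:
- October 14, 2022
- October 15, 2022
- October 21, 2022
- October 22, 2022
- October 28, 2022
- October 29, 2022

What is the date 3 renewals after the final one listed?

November 11, 2022

Every event lands on a Friday or Saturday (gaps cycle 1, 6, 1, 6, 1).
So the schedule is: every Friday and Saturday.
The following Friday is November 4, 2022.
The following Saturday is November 5, 2022.
The following Friday is November 11, 2022.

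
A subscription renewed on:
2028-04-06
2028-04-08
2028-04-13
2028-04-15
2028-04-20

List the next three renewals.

The gap pattern 2, 5, 2, 5 repeats every 2 events.
These are the Thursdays and Saturdays of each week.
The following Saturday is 2028-04-22.
Next Thursday: 2028-04-27.
The following Saturday is 2028-04-29.

2028-04-22, 2028-04-27, 2028-04-29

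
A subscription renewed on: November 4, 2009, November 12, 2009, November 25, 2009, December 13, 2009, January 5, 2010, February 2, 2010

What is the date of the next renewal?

March 7, 2010

The spacing grows by 5 each time: 8, 13, 18, 23, 28 days.
Next gap: 33 days. February 2, 2010 + 33 days = March 7, 2010.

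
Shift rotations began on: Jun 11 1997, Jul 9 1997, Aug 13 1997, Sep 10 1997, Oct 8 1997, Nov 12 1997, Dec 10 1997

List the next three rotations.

All dates are Wednesdays, 28, 35, 28, 28, 35, 28 days apart.
Specifically, the 2nd Wednesday of each month.
January 1998 — 2nd Wednesday is Jan 14 1998.
February 1998 — 2nd Wednesday is Feb 11 1998.
2nd Wednesday of March 1998: Mar 11 1998.

Jan 14 1998, Feb 11 1998, Mar 11 1998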